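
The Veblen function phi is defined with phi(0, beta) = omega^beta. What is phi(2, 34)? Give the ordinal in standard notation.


phi(2, 34):
phi(2, beta) = zeta_beta (the beta-th zeta number, fixed point of epsilon).
phi(2, 34) = zeta_34

zeta_34


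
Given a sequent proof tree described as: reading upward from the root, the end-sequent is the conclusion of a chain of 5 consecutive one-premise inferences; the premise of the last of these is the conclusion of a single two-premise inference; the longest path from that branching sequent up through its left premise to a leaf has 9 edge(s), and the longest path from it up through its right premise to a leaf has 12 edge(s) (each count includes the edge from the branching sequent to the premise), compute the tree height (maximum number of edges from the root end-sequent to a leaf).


Longest path through the left premise: 9 edges (measured from the branching sequent)
Longest path through the right premise: 12 edges
Height of the subtree rooted at the branching sequent: max(9, 12) = 12
The branching sequent sits 5 edges above the root (the chain of one-premise inferences), so height = 12 + 5 = 17

17


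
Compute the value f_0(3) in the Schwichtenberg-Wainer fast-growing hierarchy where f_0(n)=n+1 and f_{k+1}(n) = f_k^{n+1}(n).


f_0(3) = 3 + 1 = 4

4


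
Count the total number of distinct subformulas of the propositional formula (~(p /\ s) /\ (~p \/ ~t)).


Formula: (~(p /\ s) /\ (~p \/ ~t))
Subformulas found:
  1. s
  2. t
  3. p
  4. ~t
  5. ~p
  6. (p /\ s)
  7. ~(p /\ s)
  8. (~p \/ ~t)
  9. (~(p /\ s) /\ (~p \/ ~t))
Total distinct subformulas = 9

9


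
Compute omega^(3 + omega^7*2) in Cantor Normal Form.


omega^(3 + omega^7*2):
In ordinal addition a term is absorbed by a following term of strictly larger exponent: 0 < 7, so 3 + omega^7*2 = omega^7*2.
omega raised to a CNF ordinal is a single CNF term: Result = omega^(omega^7*2)

omega^(omega^7*2)


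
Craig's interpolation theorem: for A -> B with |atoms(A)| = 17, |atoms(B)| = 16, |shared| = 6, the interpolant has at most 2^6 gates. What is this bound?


Shared atoms = 6
Craig interpolant size bound = 2^6
= 64

64


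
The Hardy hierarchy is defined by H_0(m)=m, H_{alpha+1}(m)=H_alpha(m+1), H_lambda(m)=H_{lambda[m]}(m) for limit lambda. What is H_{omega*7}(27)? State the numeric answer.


H_{omega*7}(27):
For the Hardy hierarchy, H_{omega*k}(n) = 2^k * n.
2^7 = 128.
128 * 27 = 3456

3456


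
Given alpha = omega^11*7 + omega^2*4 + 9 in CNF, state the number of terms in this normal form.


CNF: omega^11*7 + omega^2*4 + 9
Count the summands separated by '+':
  term 1: omega^11*7
  term 2: omega^2*4
  term 3: 9
Total terms = 3

3


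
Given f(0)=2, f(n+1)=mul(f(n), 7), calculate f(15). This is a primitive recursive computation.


f(0) = 2
f(1) = mul(f(0), 7) = mul(2, 7) = 14
f(2) = mul(f(1), 7) = mul(14, 7) = 98
f(3) = mul(f(2), 7) = mul(98, 7) = 686
f(4) = mul(f(3), 7) = mul(686, 7) = 4802
f(5) = mul(f(4), 7) = mul(4802, 7) = 33614
f(6) = mul(f(5), 7) = mul(33614, 7) = 235298
f(7) = mul(f(6), 7) = mul(235298, 7) = 1647086
f(8) = mul(f(7), 7) = mul(1647086, 7) = 11529602
f(9) = mul(f(8), 7) = mul(11529602, 7) = 80707214
f(10) = mul(f(9), 7) = mul(80707214, 7) = 564950498
f(11) = mul(f(10), 7) = mul(564950498, 7) = 3954653486
f(12) = mul(f(11), 7) = mul(3954653486, 7) = 27682574402
f(13) = mul(f(12), 7) = mul(27682574402, 7) = 193778020814
f(14) = mul(f(13), 7) = mul(193778020814, 7) = 1356446145698
f(15) = mul(f(14), 7) = mul(1356446145698, 7) = 9495123019886


9495123019886


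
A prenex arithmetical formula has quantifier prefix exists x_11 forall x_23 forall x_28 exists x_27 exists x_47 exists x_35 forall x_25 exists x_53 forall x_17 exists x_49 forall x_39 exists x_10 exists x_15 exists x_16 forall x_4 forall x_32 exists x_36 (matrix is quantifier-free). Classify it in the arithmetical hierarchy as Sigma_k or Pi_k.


Leading quantifier is exists, so the class is Sigma.
Number of quantifier blocks = alternations + 1 = 10 + 1 = 11.
Classification: Sigma_11

Sigma_11


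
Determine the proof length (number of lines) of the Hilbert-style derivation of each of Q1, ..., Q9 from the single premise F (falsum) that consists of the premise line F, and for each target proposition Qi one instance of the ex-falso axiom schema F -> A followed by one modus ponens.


Ex falso, line by line:
- 1 premise line (F)
- 9 targets, each needing 1 axiom instance (F -> Qi) + 1 MP = 2 lines: 2 * 9 = 18
Total = 1 + 18 = 19 lines.

19


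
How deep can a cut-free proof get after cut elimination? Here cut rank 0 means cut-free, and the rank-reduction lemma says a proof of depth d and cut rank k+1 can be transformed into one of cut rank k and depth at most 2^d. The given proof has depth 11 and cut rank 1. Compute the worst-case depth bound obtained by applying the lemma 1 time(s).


Each rank reduction sends depth d to at most 2^d; cut rank r needs r reductions.
2_0(11) = 11
2_1(11) = 2^11 = 2048
Cut-free depth bound = 2048

2048


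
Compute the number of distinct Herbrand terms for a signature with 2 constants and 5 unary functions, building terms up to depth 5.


Herbrand terms by depth:
Depth 0: 2 constants
Depth 1: 10 new terms (running total: 12)
Depth 2: 50 new terms (running total: 62)
Depth 3: 250 new terms (running total: 312)
Depth 4: 1250 new terms (running total: 1562)
Depth 5: 6250 new terms (running total: 7812)
Total distinct ground terms = 7812

7812


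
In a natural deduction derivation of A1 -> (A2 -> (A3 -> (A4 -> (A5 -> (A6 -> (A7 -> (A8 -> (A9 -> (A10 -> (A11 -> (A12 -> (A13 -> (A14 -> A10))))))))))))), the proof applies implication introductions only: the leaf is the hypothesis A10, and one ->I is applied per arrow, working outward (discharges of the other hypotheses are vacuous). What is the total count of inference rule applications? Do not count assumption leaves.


The formula has 14 arrows (->); its innermost consequent A10 is one of the antecedents,
so the proof starts from the hypothesis leaf A10 (not a rule application) and closes one arrow per ->I.
Building A1 -> (A2 -> (A3 -> (A4 -> (A5 -> (A6 -> (A7 -> (A8 -> (A9 -> (A10 -> (A11 -> (A12 -> (A13 -> (A14 -> A10))))))))))))) therefore takes 14 nested implication introductions.
Total inference nodes = 14

14


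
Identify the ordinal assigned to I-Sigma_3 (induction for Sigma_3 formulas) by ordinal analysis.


The proof-theoretic ordinal of I-Sigma_3 (induction for Sigma_3 formulas) is a standard result in ordinal analysis.
This ordinal is the supremum of order types of primitive recursive well-orderings
that the theory can prove to be well-ordered.
For I-Sigma_3 (induction for Sigma_3 formulas), the proof-theoretic ordinal is omega^(omega^(omega^omega)).

omega^(omega^(omega^omega))


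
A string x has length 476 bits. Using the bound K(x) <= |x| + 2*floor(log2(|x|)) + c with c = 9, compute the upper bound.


floor(log2(476)) = 8
2 * 8 = 16
K(x) <= 476 + 16 + 9 = 501

501


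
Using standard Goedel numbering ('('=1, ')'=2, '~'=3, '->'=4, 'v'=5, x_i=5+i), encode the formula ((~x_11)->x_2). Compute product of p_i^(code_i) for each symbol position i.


Formula: ((~x_11)->x_2)
Symbol codes: [1, 1, 3, 16, 2, 4, 7, 2]
Primes: [2, 3, 5, 7, 11, 13, 17, 19]
p_1^1 = 2^1 = 2
p_2^1 = 3^1 = 3
p_3^3 = 5^3 = 125
p_4^16 = 7^16 = 33232930569601
p_5^2 = 11^2 = 121
p_6^4 = 13^4 = 28561
p_7^7 = 17^7 = 410338673
p_8^2 = 19^2 = 361
Product = 12759637453541574059580837515544750

12759637453541574059580837515544750


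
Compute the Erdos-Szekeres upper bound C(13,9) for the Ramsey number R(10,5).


R(10,5) <= C(10+5-2, 10-1) = C(13, 9)
C(13, 9) = 13! / (9! * 4!)
= 715

715


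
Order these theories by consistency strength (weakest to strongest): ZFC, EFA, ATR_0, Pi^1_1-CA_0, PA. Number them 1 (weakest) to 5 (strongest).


Ordering by consistency strength:
1. EFA
2. PA
3. ATR_0
4. Pi^1_1-CA_0
5. ZFC


ZFC=5, EFA=1, ATR_0=3, Pi^1_1-CA_0=4, PA=2


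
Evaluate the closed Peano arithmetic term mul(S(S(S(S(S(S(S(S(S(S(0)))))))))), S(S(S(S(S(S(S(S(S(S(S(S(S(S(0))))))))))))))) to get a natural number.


mul(S^10(0), S^14(0)):
S^10(0) = 10
S^14(0) = 14
10 * 14 = 140

140


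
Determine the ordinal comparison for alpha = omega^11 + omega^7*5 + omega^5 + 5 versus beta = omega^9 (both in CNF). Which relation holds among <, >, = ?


Compare term by term from highest exponent:
alpha = omega^11 + omega^7*5 + omega^5 + 5
beta = omega^9
Term 1: alpha has omega^11*1, beta has omega^9*1
Term 2: alpha has omega^7*5, beta has omega^0*0
Term 3: alpha has omega^5*1, beta has omega^0*0
Term 4: alpha has omega^0*5, beta has omega^0*0
Result: alpha > beta

alpha > beta


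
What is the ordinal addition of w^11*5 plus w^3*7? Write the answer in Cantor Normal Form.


Ordinal addition w^11*5 + w^3*7:
Leading exponent of alpha (11) > leading exponent of beta (3).
Since alpha's term has higher exponent than beta's leading term,
the sum is simply alpha followed by beta.
Result = w^11*5 + w^3*7

w^11*5 + w^3*7


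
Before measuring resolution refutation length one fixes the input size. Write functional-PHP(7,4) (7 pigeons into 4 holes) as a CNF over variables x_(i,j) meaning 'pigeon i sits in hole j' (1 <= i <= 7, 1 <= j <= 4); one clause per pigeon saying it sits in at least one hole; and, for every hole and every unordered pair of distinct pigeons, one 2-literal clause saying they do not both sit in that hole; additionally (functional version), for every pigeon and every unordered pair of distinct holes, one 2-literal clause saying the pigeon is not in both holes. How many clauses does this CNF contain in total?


functional-PHP(7,4): 7 pigeons, 4 holes, 7*4 = 28 variables.
- pigeon clauses: one per pigeon -> 7 clauses
- hole clauses: 4 holes * C(7,2) = 4 * 21 -> 84 clauses
- functional clauses: 7 pigeons * C(4,2) = 7 * 6 -> 42 clauses
Total clauses = 7 + 84 + 42 = 133

133


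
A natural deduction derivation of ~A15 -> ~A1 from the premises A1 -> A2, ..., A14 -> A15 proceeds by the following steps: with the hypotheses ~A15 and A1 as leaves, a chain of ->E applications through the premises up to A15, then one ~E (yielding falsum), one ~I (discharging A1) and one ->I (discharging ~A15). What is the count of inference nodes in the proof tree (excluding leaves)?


From hypothesis A1, 14 ->E steps along the 14 premises yield A15.
~E with hypothesis ~A15 gives falsum (1 node); ~I discharging A1 gives ~A1 (1 node); ->I discharging ~A15 gives the goal (1 node).
Total = 14 + 3 = 17 inference nodes.

17


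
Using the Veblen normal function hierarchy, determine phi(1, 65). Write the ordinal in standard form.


phi(1, 65):
phi(1, beta) = epsilon_beta (the beta-th epsilon number).
phi(1, 65) = epsilon_65

epsilon_65


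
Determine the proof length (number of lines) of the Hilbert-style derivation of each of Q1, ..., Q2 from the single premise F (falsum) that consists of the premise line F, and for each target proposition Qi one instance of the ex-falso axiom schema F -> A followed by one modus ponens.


Ex falso, line by line:
- 1 premise line (F)
- 2 targets, each needing 1 axiom instance (F -> Qi) + 1 MP = 2 lines: 2 * 2 = 4
Total = 1 + 4 = 5 lines.

5


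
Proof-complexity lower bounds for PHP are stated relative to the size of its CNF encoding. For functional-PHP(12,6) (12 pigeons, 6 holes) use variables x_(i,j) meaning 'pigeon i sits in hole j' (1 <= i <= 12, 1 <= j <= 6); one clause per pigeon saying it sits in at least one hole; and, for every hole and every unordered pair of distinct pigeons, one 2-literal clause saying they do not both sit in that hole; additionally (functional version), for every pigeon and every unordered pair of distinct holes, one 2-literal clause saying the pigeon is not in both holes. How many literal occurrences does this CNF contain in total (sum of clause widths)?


functional-PHP(12,6): 12 pigeons, 6 holes, 12*6 = 72 variables.
- pigeon clauses: one per pigeon -> 12 clauses of width 6 -> 72 literals
- hole clauses: 6 holes * C(12,2) = 6 * 66 -> 396 clauses of width 2 -> 792 literals
- functional clauses: 12 pigeons * C(6,2) = 12 * 15 -> 180 clauses of width 2 -> 360 literals
Total literal occurrences = 72 + 792 + 360 = 1224

1224


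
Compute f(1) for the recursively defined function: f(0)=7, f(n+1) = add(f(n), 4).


f(0) = 7
f(1) = add(f(0), 4) = add(7, 4) = 11


11


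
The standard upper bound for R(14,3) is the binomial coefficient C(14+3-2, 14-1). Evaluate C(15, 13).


R(14,3) <= C(14+3-2, 14-1) = C(15, 13)
C(15, 13) = 15! / (13! * 2!)
= 105

105


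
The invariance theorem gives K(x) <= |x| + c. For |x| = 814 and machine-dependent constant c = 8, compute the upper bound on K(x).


K(x) <= |x| + c = 814 + 8 = 822

822


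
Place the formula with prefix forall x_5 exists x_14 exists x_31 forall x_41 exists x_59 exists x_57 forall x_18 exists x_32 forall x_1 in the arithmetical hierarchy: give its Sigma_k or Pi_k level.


Leading quantifier is forall, so the class is Pi.
Number of quantifier blocks = alternations + 1 = 6 + 1 = 7.
Classification: Pi_7

Pi_7


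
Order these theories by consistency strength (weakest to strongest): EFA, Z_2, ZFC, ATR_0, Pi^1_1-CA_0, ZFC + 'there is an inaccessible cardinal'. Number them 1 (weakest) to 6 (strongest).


Ordering by consistency strength:
1. EFA
2. ATR_0
3. Pi^1_1-CA_0
4. Z_2
5. ZFC
6. ZFC + 'there is an inaccessible cardinal'


EFA=1, Z_2=4, ZFC=5, ATR_0=2, Pi^1_1-CA_0=3, ZFC + 'there is an inaccessible cardinal'=6


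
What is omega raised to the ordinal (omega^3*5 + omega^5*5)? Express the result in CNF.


omega^(omega^3*5 + omega^5*5):
In ordinal addition a term is absorbed by a following term of strictly larger exponent: 3 < 5, so omega^3*5 + omega^5*5 = omega^5*5.
omega raised to a CNF ordinal is a single CNF term: Result = omega^(omega^5*5)

omega^(omega^5*5)


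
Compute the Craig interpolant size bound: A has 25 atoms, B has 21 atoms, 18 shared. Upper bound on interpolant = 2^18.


Shared atoms = 18
Craig interpolant size bound = 2^18
= 262144

262144


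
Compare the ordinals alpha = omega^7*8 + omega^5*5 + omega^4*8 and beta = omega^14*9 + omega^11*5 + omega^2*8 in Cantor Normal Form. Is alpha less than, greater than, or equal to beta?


Compare term by term from highest exponent:
alpha = omega^7*8 + omega^5*5 + omega^4*8
beta = omega^14*9 + omega^11*5 + omega^2*8
Term 1: alpha has omega^7*8, beta has omega^14*9
Term 2: alpha has omega^5*5, beta has omega^11*5
Term 3: alpha has omega^4*8, beta has omega^2*8
Result: alpha < beta

alpha < beta


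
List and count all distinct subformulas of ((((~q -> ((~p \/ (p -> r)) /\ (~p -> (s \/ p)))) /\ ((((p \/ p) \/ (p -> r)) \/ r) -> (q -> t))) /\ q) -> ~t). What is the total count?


Formula: ((((~q -> ((~p \/ (p -> r)) /\ (~p -> (s \/ p)))) /\ ((((p \/ p) \/ (p -> r)) \/ r) -> (q -> t))) /\ q) -> ~t)
Subformulas found:
  1. r
  2. q
  3. s
  4. t
  5. p
  6. ~t
  7. ~p
  8. ~q
  9. (p \/ p)
  10. (s \/ p)
  11. (q -> t)
  12. (p -> r)
  13. (~p \/ (p -> r))
  14. (~p -> (s \/ p))
  15. ((p \/ p) \/ (p -> r))
  16. (((p \/ p) \/ (p -> r)) \/ r)
  17. ((~p \/ (p -> r)) /\ (~p -> (s \/ p)))
  18. ((((p \/ p) \/ (p -> r)) \/ r) -> (q -> t))
  19. (~q -> ((~p \/ (p -> r)) /\ (~p -> (s \/ p))))
  20. ((~q -> ((~p \/ (p -> r)) /\ (~p -> (s \/ p)))) /\ ((((p \/ p) \/ (p -> r)) \/ r) -> (q -> t)))
  21. (((~q -> ((~p \/ (p -> r)) /\ (~p -> (s \/ p)))) /\ ((((p \/ p) \/ (p -> r)) \/ r) -> (q -> t))) /\ q)
  22. ((((~q -> ((~p \/ (p -> r)) /\ (~p -> (s \/ p)))) /\ ((((p \/ p) \/ (p -> r)) \/ r) -> (q -> t))) /\ q) -> ~t)
Total distinct subformulas = 22

22


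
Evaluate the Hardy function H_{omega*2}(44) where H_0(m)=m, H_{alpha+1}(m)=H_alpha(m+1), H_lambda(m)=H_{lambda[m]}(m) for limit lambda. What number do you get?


H_{omega*2}(44):
For the Hardy hierarchy, H_{omega*k}(n) = 2^k * n.
2^2 = 4.
4 * 44 = 176

176


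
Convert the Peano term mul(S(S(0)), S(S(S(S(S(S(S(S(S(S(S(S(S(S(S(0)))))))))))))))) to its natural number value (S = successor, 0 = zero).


mul(S^2(0), S^15(0)):
S^2(0) = 2
S^15(0) = 15
2 * 15 = 30

30


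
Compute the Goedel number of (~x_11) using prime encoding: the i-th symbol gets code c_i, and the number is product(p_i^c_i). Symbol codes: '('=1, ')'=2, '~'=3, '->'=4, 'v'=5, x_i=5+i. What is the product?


Formula: (~x_11)
Symbol codes: [1, 3, 16, 2]
Primes: [2, 3, 5, 7]
p_1^1 = 2^1 = 2
p_2^3 = 3^3 = 27
p_3^16 = 5^16 = 152587890625
p_4^2 = 7^2 = 49
Product = 403747558593750

403747558593750


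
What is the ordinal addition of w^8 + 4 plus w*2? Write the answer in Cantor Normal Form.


Ordinal addition (w^8 + 4) + w*2:
alpha's leading term has exponent 8 > beta's exponent 1, so it survives.
alpha's tail term has exponent 0 < beta's exponent 1, so it is absorbed by beta.
In ordinal addition, any term followed by a strictly larger-exponent term is absorbed.
Result = w^8 + w*2

w^8 + w*2


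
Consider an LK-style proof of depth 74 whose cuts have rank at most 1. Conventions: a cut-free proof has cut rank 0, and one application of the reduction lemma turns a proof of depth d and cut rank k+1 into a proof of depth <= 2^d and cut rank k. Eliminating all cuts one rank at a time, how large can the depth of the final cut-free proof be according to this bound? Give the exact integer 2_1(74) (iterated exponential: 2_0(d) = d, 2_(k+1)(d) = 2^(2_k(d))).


Each rank reduction sends depth d to at most 2^d; cut rank r needs r reductions.
2_0(74) = 74
2_1(74) = 2^74 = 18889465931478580854784
Cut-free depth bound = 18889465931478580854784

18889465931478580854784


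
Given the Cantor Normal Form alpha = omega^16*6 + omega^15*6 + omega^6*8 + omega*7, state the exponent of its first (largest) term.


CNF: omega^16*6 + omega^15*6 + omega^6*8 + omega*7
The leading term is omega^16*6, which has exponent 16.

16


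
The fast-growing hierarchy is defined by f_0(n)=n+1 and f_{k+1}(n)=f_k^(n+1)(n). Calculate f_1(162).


f_1(162) = f_0^163(162)
f_0 adds 1 each time, applied 163 times.
f_1(162) = 162 + 163 = 325

325


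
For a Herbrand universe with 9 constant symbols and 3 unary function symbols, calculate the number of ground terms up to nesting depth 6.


Herbrand terms by depth:
Depth 0: 9 constants
Depth 1: 27 new terms (running total: 36)
Depth 2: 81 new terms (running total: 117)
Depth 3: 243 new terms (running total: 360)
Depth 4: 729 new terms (running total: 1089)
Depth 5: 2187 new terms (running total: 3276)
Depth 6: 6561 new terms (running total: 9837)
Total distinct ground terms = 9837

9837


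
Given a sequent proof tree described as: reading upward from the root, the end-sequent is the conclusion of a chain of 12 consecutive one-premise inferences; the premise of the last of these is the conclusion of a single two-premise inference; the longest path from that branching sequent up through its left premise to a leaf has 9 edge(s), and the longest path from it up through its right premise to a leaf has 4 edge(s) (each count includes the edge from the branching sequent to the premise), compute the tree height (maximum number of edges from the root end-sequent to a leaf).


Longest path through the left premise: 9 edges (measured from the branching sequent)
Longest path through the right premise: 4 edges
Height of the subtree rooted at the branching sequent: max(9, 4) = 9
The branching sequent sits 12 edges above the root (the chain of one-premise inferences), so height = 9 + 12 = 21

21


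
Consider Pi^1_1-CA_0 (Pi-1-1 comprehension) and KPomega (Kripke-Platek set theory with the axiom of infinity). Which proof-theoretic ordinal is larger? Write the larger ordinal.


Proof-theoretic ordinal of Pi^1_1-CA_0 (Pi-1-1 comprehension): psi_0(Omega_omega)
Proof-theoretic ordinal of KPomega (Kripke-Platek set theory with the axiom of infinity): psi_0(epsilon_{Omega+1})
Comparing: psi_0(epsilon_{Omega+1}) < psi_0(Omega_omega).
The larger ordinal is psi_0(Omega_omega) (from Pi^1_1-CA_0 (Pi-1-1 comprehension)).

psi_0(Omega_omega)


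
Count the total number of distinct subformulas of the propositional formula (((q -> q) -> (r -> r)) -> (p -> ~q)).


Formula: (((q -> q) -> (r -> r)) -> (p -> ~q))
Subformulas found:
  1. q
  2. r
  3. p
  4. ~q
  5. (r -> r)
  6. (q -> q)
  7. (p -> ~q)
  8. ((q -> q) -> (r -> r))
  9. (((q -> q) -> (r -> r)) -> (p -> ~q))
Total distinct subformulas = 9

9


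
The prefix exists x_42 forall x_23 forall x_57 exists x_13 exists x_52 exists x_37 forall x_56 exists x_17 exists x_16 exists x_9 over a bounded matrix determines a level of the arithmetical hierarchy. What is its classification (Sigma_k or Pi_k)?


Leading quantifier is exists, so the class is Sigma.
Number of quantifier blocks = alternations + 1 = 4 + 1 = 5.
Classification: Sigma_5

Sigma_5


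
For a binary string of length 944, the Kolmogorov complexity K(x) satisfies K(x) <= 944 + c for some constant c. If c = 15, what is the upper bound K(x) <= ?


K(x) <= |x| + c = 944 + 15 = 959

959


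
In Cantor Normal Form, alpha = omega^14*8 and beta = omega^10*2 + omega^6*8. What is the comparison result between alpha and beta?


Compare term by term from highest exponent:
alpha = omega^14*8
beta = omega^10*2 + omega^6*8
Term 1: alpha has omega^14*8, beta has omega^10*2
Term 2: alpha has omega^0*0, beta has omega^6*8
Result: alpha > beta

alpha > beta


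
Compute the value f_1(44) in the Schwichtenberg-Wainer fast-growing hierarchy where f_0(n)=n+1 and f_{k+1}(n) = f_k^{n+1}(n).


f_1(44) = f_0^45(44)
f_0 adds 1 each time, applied 45 times.
f_1(44) = 44 + 45 = 89

89


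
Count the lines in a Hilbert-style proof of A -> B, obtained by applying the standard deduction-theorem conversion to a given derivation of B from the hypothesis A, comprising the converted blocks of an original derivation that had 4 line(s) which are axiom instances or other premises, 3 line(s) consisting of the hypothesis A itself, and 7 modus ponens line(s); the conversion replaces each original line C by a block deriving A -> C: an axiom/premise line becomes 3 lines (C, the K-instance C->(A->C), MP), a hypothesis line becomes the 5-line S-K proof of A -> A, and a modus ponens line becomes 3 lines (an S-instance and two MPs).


Deduction-theorem conversion, block by block:
- 4 axiom/premise lines -> 3 lines each = 12
- 3 hypothesis lines -> 5 lines each (identity proof A->A) = 15
- 7 MP lines -> 3 lines each (S-instance, MP, MP) = 21
Total = 12 + 15 + 21 = 48 lines.

48


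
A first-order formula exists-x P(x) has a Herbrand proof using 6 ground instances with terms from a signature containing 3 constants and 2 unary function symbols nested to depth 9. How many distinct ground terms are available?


Herbrand terms by depth:
Depth 0: 3 constants
Depth 1: 6 new terms (running total: 9)
Depth 2: 12 new terms (running total: 21)
Depth 3: 24 new terms (running total: 45)
Depth 4: 48 new terms (running total: 93)
Depth 5: 96 new terms (running total: 189)
Depth 6: 192 new terms (running total: 381)
Depth 7: 384 new terms (running total: 765)
Depth 8: 768 new terms (running total: 1533)
Depth 9: 1536 new terms (running total: 3069)
Total distinct ground terms = 3069

3069


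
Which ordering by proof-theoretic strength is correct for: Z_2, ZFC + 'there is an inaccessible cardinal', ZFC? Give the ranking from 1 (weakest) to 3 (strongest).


Ordering by consistency strength:
1. Z_2
2. ZFC
3. ZFC + 'there is an inaccessible cardinal'


Z_2=1, ZFC + 'there is an inaccessible cardinal'=3, ZFC=2


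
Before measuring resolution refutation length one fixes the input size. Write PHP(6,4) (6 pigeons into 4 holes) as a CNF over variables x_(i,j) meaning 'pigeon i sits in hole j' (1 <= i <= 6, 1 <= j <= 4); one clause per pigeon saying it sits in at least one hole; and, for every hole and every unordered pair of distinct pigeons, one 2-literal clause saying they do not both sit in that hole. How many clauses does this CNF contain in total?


PHP(6,4): 6 pigeons, 4 holes, 6*4 = 24 variables.
- pigeon clauses: one per pigeon -> 6 clauses
- hole clauses: 4 holes * C(6,2) = 4 * 15 -> 60 clauses
Total clauses = 6 + 60 = 66

66


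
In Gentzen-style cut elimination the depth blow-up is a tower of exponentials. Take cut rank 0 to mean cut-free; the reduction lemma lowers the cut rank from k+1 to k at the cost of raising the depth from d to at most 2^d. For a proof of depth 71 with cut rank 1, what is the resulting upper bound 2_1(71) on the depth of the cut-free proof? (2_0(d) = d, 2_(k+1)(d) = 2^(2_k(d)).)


Each rank reduction sends depth d to at most 2^d; cut rank r needs r reductions.
2_0(71) = 71
2_1(71) = 2^71 = 2361183241434822606848
Cut-free depth bound = 2361183241434822606848

2361183241434822606848


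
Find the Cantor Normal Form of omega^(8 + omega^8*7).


omega^(8 + omega^8*7):
In ordinal addition a term is absorbed by a following term of strictly larger exponent: 0 < 8, so 8 + omega^8*7 = omega^8*7.
omega raised to a CNF ordinal is a single CNF term: Result = omega^(omega^8*7)

omega^(omega^8*7)


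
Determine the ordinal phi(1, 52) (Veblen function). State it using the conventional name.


phi(1, 52):
phi(1, beta) = epsilon_beta (the beta-th epsilon number).
phi(1, 52) = epsilon_52

epsilon_52


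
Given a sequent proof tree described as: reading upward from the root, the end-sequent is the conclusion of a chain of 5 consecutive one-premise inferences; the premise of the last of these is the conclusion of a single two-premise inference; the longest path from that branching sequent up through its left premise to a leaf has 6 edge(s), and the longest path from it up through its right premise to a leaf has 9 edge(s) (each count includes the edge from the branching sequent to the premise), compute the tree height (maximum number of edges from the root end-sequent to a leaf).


Longest path through the left premise: 6 edges (measured from the branching sequent)
Longest path through the right premise: 9 edges
Height of the subtree rooted at the branching sequent: max(6, 9) = 9
The branching sequent sits 5 edges above the root (the chain of one-premise inferences), so height = 9 + 5 = 14

14


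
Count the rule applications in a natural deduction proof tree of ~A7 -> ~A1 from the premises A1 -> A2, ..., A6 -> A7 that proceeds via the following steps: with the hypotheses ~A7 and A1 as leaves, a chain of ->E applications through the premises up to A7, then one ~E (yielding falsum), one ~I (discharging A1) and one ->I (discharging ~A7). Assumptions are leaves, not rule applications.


From hypothesis A1, 6 ->E steps along the 6 premises yield A7.
~E with hypothesis ~A7 gives falsum (1 node); ~I discharging A1 gives ~A1 (1 node); ->I discharging ~A7 gives the goal (1 node).
Total = 6 + 3 = 9 inference nodes.

9


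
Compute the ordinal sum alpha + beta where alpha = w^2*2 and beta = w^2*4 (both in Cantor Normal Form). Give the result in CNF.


Ordinal addition w^2*2 + w^2*4:
Both terms have the same exponent 2.
w^e*c + w^e*d = w^e*(c+d).
Result = w^2*(2+4) = w^2*6

w^2*6


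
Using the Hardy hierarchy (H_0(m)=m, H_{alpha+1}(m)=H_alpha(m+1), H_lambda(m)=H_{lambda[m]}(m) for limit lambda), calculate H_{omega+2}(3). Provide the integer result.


H_{omega+2}(3):
Unwind the 2 successor steps: H_{omega+2}(3) = H_omega(3+2) = H_omega(5).
H_omega(m) = H_m(m) = m + m = 2m.
Result = 2 * 5 = 10

10


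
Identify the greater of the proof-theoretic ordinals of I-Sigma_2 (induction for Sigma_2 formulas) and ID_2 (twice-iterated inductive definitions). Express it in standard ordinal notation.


Proof-theoretic ordinal of I-Sigma_2 (induction for Sigma_2 formulas): omega^(omega^omega)
Proof-theoretic ordinal of ID_2 (twice-iterated inductive definitions): psi_0(epsilon_{Omega_2+1})
Comparing: omega^(omega^omega) < psi_0(epsilon_{Omega_2+1}).
The larger ordinal is psi_0(epsilon_{Omega_2+1}) (from ID_2 (twice-iterated inductive definitions)).

psi_0(epsilon_{Omega_2+1})


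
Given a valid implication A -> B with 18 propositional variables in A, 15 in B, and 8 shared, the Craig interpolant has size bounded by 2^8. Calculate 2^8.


Shared atoms = 8
Craig interpolant size bound = 2^8
= 256

256


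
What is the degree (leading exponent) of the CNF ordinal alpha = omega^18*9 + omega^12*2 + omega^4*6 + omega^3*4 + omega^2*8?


CNF: omega^18*9 + omega^12*2 + omega^4*6 + omega^3*4 + omega^2*8
The leading term is omega^18*9, which has exponent 18.

18


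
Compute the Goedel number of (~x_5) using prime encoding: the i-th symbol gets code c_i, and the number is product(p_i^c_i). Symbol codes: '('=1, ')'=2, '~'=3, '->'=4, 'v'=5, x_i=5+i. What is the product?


Formula: (~x_5)
Symbol codes: [1, 3, 10, 2]
Primes: [2, 3, 5, 7]
p_1^1 = 2^1 = 2
p_2^3 = 3^3 = 27
p_3^10 = 5^10 = 9765625
p_4^2 = 7^2 = 49
Product = 25839843750

25839843750


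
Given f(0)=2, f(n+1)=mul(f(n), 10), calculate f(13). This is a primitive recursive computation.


f(0) = 2
f(1) = mul(f(0), 10) = mul(2, 10) = 20
f(2) = mul(f(1), 10) = mul(20, 10) = 200
f(3) = mul(f(2), 10) = mul(200, 10) = 2000
f(4) = mul(f(3), 10) = mul(2000, 10) = 20000
f(5) = mul(f(4), 10) = mul(20000, 10) = 200000
f(6) = mul(f(5), 10) = mul(200000, 10) = 2000000
f(7) = mul(f(6), 10) = mul(2000000, 10) = 20000000
f(8) = mul(f(7), 10) = mul(20000000, 10) = 200000000
f(9) = mul(f(8), 10) = mul(200000000, 10) = 2000000000
f(10) = mul(f(9), 10) = mul(2000000000, 10) = 20000000000
f(11) = mul(f(10), 10) = mul(20000000000, 10) = 200000000000
f(12) = mul(f(11), 10) = mul(200000000000, 10) = 2000000000000
f(13) = mul(f(12), 10) = mul(2000000000000, 10) = 20000000000000


20000000000000


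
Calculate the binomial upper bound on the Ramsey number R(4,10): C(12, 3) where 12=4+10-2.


R(4,10) <= C(4+10-2, 4-1) = C(12, 3)
C(12, 3) = 12! / (3! * 9!)
= 220

220


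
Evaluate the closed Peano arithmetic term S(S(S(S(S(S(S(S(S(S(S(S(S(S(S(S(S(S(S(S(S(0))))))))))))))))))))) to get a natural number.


Counting successors applied to 0:
21 applications of S to 0 = 21

21


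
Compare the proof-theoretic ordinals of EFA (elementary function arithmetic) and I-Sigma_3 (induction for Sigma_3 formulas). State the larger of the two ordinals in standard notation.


Proof-theoretic ordinal of EFA (elementary function arithmetic): omega^3
Proof-theoretic ordinal of I-Sigma_3 (induction for Sigma_3 formulas): omega^(omega^(omega^omega))
Comparing: omega^3 < omega^(omega^(omega^omega)).
The larger ordinal is omega^(omega^(omega^omega)) (from I-Sigma_3 (induction for Sigma_3 formulas)).

omega^(omega^(omega^omega))


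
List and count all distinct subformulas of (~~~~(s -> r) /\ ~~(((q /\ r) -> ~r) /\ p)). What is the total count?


Formula: (~~~~(s -> r) /\ ~~(((q /\ r) -> ~r) /\ p))
Subformulas found:
  1. q
  2. s
  3. r
  4. p
  5. ~r
  6. (s -> r)
  7. (q /\ r)
  8. ~(s -> r)
  9. ~~(s -> r)
  10. ~~~(s -> r)
  11. ~~~~(s -> r)
  12. ((q /\ r) -> ~r)
  13. (((q /\ r) -> ~r) /\ p)
  14. ~(((q /\ r) -> ~r) /\ p)
  15. ~~(((q /\ r) -> ~r) /\ p)
  16. (~~~~(s -> r) /\ ~~(((q /\ r) -> ~r) /\ p))
Total distinct subformulas = 16

16


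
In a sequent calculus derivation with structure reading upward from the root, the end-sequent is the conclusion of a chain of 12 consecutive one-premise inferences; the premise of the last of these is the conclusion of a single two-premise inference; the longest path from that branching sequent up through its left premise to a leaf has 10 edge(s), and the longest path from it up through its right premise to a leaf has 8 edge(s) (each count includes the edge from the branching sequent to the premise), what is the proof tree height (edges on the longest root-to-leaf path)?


Longest path through the left premise: 10 edges (measured from the branching sequent)
Longest path through the right premise: 8 edges
Height of the subtree rooted at the branching sequent: max(10, 8) = 10
The branching sequent sits 12 edges above the root (the chain of one-premise inferences), so height = 10 + 12 = 22

22


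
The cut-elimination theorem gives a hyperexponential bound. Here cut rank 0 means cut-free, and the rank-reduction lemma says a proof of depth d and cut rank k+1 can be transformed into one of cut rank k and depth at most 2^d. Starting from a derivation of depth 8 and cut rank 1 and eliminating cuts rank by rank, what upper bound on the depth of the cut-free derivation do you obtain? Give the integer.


Each rank reduction sends depth d to at most 2^d; cut rank r needs r reductions.
2_0(8) = 8
2_1(8) = 2^8 = 256
Cut-free depth bound = 256

256


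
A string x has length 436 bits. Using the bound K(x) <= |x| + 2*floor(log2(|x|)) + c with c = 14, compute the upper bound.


floor(log2(436)) = 8
2 * 8 = 16
K(x) <= 436 + 16 + 14 = 466

466


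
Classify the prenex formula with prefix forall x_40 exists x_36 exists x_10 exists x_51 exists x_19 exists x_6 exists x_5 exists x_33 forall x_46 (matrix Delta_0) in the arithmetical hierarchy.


Leading quantifier is forall, so the class is Pi.
Number of quantifier blocks = alternations + 1 = 2 + 1 = 3.
Classification: Pi_3

Pi_3


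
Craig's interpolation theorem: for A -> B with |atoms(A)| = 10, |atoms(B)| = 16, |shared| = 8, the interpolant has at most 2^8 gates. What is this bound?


Shared atoms = 8
Craig interpolant size bound = 2^8
= 256

256


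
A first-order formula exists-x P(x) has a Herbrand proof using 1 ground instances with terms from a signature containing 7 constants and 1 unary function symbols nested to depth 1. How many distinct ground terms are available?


Herbrand terms by depth:
Depth 0: 7 constants
Depth 1: 7 new terms (running total: 14)
Total distinct ground terms = 14

14


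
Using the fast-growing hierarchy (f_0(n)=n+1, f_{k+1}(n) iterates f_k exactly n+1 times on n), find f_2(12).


f_2(12) = f_1^13(12)
f_1(m) = 2m + 1.
Iterating: f_1^k(n) = 2^k*(n+1) - 1.
f_2(12) = 2^13*(12+1) - 1 = 8192*13 - 1 = 106495

106495


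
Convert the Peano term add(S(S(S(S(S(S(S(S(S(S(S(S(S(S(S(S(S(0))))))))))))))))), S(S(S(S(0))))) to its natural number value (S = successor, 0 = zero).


add(S^17(0), S^4(0)):
S^17(0) = 17
S^4(0) = 4
17 + 4 = 21

21


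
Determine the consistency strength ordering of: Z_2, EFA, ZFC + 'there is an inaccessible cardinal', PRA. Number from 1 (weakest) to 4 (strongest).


Ordering by consistency strength:
1. EFA
2. PRA
3. Z_2
4. ZFC + 'there is an inaccessible cardinal'


Z_2=3, EFA=1, ZFC + 'there is an inaccessible cardinal'=4, PRA=2


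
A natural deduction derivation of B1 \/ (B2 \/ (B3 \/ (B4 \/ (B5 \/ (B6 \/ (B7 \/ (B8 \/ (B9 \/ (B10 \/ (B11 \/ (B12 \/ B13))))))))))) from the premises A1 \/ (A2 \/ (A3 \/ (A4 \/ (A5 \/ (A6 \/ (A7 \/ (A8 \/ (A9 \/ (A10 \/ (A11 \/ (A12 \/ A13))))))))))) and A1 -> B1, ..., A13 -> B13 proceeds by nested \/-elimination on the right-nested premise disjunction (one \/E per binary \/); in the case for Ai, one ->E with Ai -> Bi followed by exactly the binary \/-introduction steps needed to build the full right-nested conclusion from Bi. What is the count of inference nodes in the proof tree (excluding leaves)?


Constructive dilemma with 13 branches, all disjunctions right-nested:
- \/E: the premise has 12 binary \/, each eliminated once: 12 nodes.
- ->E: one per case (Ai with Ai -> Bi gives Bi): 13 nodes.
- \/I: in case i < n, Bi needs 1 step to form Bi \/ (B(i+1) \/ ...) and then i-1 steps to prepend B(i-1), ..., B1, i.e. i steps; in case i = n, B13 needs 12 prepend steps.
  \/I total = (1 + 2 + ... + 12) + 12 = 78 + 12 = 90 nodes.
Total = 12 + 13 + 90 = 115

115


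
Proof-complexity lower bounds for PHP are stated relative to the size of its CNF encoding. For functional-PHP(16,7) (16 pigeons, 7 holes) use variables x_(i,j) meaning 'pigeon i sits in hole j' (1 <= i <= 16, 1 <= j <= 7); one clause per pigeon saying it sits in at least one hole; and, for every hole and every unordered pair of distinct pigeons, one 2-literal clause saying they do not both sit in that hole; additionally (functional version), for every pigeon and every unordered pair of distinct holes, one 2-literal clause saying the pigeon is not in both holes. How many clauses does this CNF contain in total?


functional-PHP(16,7): 16 pigeons, 7 holes, 16*7 = 112 variables.
- pigeon clauses: one per pigeon -> 16 clauses
- hole clauses: 7 holes * C(16,2) = 7 * 120 -> 840 clauses
- functional clauses: 16 pigeons * C(7,2) = 16 * 21 -> 336 clauses
Total clauses = 16 + 840 + 336 = 1192

1192


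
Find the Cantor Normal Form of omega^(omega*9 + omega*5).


omega^(omega*9 + omega*5):
Both terms of the exponent have the same exponent 1, so they merge: omega*9 + omega*5 = omega*(9+5) = omega*14.
omega raised to a CNF ordinal is a single CNF term: Result = omega^(omega*14)

omega^(omega*14)


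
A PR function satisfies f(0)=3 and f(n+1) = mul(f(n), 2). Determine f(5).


f(0) = 3
f(1) = mul(f(0), 2) = mul(3, 2) = 6
f(2) = mul(f(1), 2) = mul(6, 2) = 12
f(3) = mul(f(2), 2) = mul(12, 2) = 24
f(4) = mul(f(3), 2) = mul(24, 2) = 48
f(5) = mul(f(4), 2) = mul(48, 2) = 96


96


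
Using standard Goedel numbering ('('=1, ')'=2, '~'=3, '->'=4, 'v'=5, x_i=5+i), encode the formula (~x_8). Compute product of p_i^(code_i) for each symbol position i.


Formula: (~x_8)
Symbol codes: [1, 3, 13, 2]
Primes: [2, 3, 5, 7]
p_1^1 = 2^1 = 2
p_2^3 = 3^3 = 27
p_3^13 = 5^13 = 1220703125
p_4^2 = 7^2 = 49
Product = 3229980468750

3229980468750


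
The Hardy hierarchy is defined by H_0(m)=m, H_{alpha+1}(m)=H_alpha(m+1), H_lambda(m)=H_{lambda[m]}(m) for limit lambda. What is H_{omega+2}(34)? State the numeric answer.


H_{omega+2}(34):
Unwind the 2 successor steps: H_{omega+2}(34) = H_omega(34+2) = H_omega(36).
H_omega(m) = H_m(m) = m + m = 2m.
Result = 2 * 36 = 72

72


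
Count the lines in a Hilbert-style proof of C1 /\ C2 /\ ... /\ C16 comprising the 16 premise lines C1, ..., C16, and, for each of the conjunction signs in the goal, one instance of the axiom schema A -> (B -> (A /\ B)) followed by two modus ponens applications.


Conjoining 16 premises:
- 16 premise lines
- the goal has 15 conjunction signs; each costs 1 axiom instance + 2 MP = 3 lines: 3 * 15 = 45
Total = 16 + 45 = 61 lines.

61


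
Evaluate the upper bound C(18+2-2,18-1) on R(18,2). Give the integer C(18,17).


R(18,2) <= C(18+2-2, 18-1) = C(18, 17)
C(18, 17) = 18! / (17! * 1!)
= 18

18


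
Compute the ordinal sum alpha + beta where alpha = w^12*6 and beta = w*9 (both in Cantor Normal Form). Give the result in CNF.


Ordinal addition w^12*6 + w*9:
Leading exponent of alpha (12) > leading exponent of beta (1).
Since alpha's term has higher exponent than beta's leading term,
the sum is simply alpha followed by beta.
Result = w^12*6 + w*9

w^12*6 + w*9


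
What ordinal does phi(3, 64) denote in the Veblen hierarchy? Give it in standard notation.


phi(3, 64):
phi(3, beta) = eta_beta (the beta-th eta number, fixed point of zeta).
phi(3, 64) = eta_64

eta_64


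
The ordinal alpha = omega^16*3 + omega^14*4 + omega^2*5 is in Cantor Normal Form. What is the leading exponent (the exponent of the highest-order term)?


CNF: omega^16*3 + omega^14*4 + omega^2*5
The leading term is omega^16*3, which has exponent 16.

16


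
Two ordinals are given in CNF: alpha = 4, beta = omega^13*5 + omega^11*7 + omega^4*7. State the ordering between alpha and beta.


Compare term by term from highest exponent:
alpha = 4
beta = omega^13*5 + omega^11*7 + omega^4*7
Term 1: alpha has omega^0*4, beta has omega^13*5
Term 2: alpha has omega^0*0, beta has omega^11*7
Term 3: alpha has omega^0*0, beta has omega^4*7
Result: alpha < beta

alpha < beta


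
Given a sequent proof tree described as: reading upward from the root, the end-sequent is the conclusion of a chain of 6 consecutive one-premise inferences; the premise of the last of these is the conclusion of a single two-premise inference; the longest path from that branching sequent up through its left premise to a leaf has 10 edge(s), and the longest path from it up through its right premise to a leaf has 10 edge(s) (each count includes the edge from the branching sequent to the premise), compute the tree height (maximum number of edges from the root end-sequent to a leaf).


Longest path through the left premise: 10 edges (measured from the branching sequent)
Longest path through the right premise: 10 edges
Height of the subtree rooted at the branching sequent: max(10, 10) = 10
The branching sequent sits 6 edges above the root (the chain of one-premise inferences), so height = 10 + 6 = 16

16
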